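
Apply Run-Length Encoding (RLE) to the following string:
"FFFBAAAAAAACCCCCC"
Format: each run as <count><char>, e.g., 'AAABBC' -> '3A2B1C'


Scanning runs left to right:
  i=0: run of 'F' x 3 -> '3F'
  i=3: run of 'B' x 1 -> '1B'
  i=4: run of 'A' x 7 -> '7A'
  i=11: run of 'C' x 6 -> '6C'

RLE = 3F1B7A6C


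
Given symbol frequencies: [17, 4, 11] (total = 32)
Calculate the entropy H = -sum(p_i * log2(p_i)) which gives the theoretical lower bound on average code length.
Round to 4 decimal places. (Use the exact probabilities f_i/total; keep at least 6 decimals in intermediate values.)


Per-symbol terms -p_i * log2(p_i) with p_i = f_i/32:
  p = 17/32 = 0.531250: log2(p) = -0.912537, -p*log2(p) = 0.484785
  p = 4/32 = 0.125000: log2(p) = -3.000000, -p*log2(p) = 0.375000
  p = 11/32 = 0.343750: log2(p) = -1.540568, -p*log2(p) = 0.529570
H = 0.484785 + 0.375000 + 0.529570 = 1.389355

H = 1.3894 bits/symbol


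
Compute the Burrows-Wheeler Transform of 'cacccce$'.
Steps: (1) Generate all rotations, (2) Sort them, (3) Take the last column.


Rotations (sorted):
  0: $cacccce -> last char: e
  1: acccce$c -> last char: c
  2: cacccce$ -> last char: $
  3: cccce$ca -> last char: a
  4: ccce$cac -> last char: c
  5: cce$cacc -> last char: c
  6: ce$caccc -> last char: c
  7: e$cacccc -> last char: c


BWT = ec$acccc


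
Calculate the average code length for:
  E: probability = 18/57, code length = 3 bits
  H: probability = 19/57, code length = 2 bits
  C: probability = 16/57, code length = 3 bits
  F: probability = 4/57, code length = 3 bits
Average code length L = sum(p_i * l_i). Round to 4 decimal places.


Weighted contributions p_i * l_i:
  E: (18/57) * 3 = 54/57
  H: (19/57) * 2 = 38/57
  C: (16/57) * 3 = 48/57
  F: (4/57) * 3 = 12/57
Sum = (54 + 38 + 48 + 12)/57 = 152/57

L = 152/57 = 2.6667 bits/symbol


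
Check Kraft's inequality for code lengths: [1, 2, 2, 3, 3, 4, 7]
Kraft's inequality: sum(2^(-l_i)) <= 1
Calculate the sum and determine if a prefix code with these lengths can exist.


Sum = 2^(-1) + 2^(-2) + 2^(-2) + 2^(-3) + 2^(-3) + 2^(-4) + 2^(-7)
    = 0.5 + 0.25 + 0.25 + 0.125 + 0.125 + 0.0625 + 0.0078125
    = 169/128 = 1.3203125
Since 1.3203125 > 1, Kraft's inequality is NOT satisfied.
A prefix code with these lengths CANNOT exist.

Kraft sum = 1.3203125. Not satisfied.


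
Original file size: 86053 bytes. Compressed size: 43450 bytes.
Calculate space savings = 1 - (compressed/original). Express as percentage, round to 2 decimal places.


ratio = compressed/original = 43450/86053 = 0.504921
savings = 1 - ratio = 1 - 0.504921 = 0.495079
as a percentage: 0.495079 * 100 = 49.51%

Space savings = 1 - 43450/86053 = 49.51%


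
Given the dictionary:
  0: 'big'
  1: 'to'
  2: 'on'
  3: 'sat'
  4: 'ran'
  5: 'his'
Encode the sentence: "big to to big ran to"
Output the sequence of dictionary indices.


Look up each word in the dictionary:
  'big' -> 0
  'to' -> 1
  'to' -> 1
  'big' -> 0
  'ran' -> 4
  'to' -> 1

Encoded: [0, 1, 1, 0, 4, 1]


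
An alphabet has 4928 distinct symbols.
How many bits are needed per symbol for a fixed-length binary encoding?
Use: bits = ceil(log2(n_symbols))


log2(4928) = 12.2668
Bracket: 2^12 = 4096 < 4928 <= 2^13 = 8192
So ceil(log2(4928)) = 13

bits = ceil(log2(4928)) = ceil(12.2668) = 13 bits


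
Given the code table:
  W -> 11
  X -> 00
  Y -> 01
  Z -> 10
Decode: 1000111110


Decoding:
10 -> Z
00 -> X
11 -> W
11 -> W
10 -> Z


Result: ZXWWZ


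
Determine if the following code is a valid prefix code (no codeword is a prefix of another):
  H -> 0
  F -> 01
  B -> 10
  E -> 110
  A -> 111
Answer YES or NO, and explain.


Checking each pair (does one codeword prefix another?):
  H='0' vs F='01': prefix -- VIOLATION

NO -- this is NOT a valid prefix code. H (0) is a prefix of F (01).


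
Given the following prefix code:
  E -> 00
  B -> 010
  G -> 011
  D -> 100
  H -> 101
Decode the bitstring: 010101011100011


Decoding step by step:
Bits 010 -> B
Bits 101 -> H
Bits 011 -> G
Bits 100 -> D
Bits 011 -> G


Decoded message: BHGDG


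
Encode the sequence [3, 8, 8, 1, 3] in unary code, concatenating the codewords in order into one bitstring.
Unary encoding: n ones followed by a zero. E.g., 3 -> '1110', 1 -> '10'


Encode each number as n ones followed by a terminating 0:
  3 -> 1110 (4 bits)
  8 -> 111111110 (9 bits)
  8 -> 111111110 (9 bits)
  1 -> 10 (2 bits)
  3 -> 1110 (4 bits)
Total length = 4 + 9 + 9 + 2 + 4 = 28 bits.

Unary([3, 8, 8, 1, 3]) = 1110111111110111111110101110 (28 bits)


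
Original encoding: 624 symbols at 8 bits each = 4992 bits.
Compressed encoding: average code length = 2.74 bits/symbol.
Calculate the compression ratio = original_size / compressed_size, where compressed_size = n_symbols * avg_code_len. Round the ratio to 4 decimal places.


original_size = n_symbols * orig_bits = 624 * 8 = 4992 bits
compressed_size = n_symbols * avg_code_len = 624 * 2.74 = 1709.76 bits
ratio = original_size / compressed_size = 4992 / 1709.76 = 2.9197

Compression ratio = 2.9197


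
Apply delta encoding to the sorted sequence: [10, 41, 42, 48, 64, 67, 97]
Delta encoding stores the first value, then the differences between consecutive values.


First value: 10
Deltas:
  41 - 10 = 31
  42 - 41 = 1
  48 - 42 = 6
  64 - 48 = 16
  67 - 64 = 3
  97 - 67 = 30


Delta encoded: [10, 31, 1, 6, 16, 3, 30]


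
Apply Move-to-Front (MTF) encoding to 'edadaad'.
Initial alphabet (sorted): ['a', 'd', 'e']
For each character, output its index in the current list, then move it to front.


MTF encoding:
'e': index 2 in ['a', 'd', 'e'] -> ['e', 'a', 'd']
'd': index 2 in ['e', 'a', 'd'] -> ['d', 'e', 'a']
'a': index 2 in ['d', 'e', 'a'] -> ['a', 'd', 'e']
'd': index 1 in ['a', 'd', 'e'] -> ['d', 'a', 'e']
'a': index 1 in ['d', 'a', 'e'] -> ['a', 'd', 'e']
'a': index 0 in ['a', 'd', 'e'] -> ['a', 'd', 'e']
'd': index 1 in ['a', 'd', 'e'] -> ['d', 'a', 'e']


Output: [2, 2, 2, 1, 1, 0, 1]


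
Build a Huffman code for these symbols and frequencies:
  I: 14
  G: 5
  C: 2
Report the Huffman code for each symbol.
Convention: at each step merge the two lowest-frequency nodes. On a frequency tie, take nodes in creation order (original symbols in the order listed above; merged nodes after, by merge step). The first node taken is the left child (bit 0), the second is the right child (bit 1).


Huffman tree construction:
Step 1: Merge C(2) + G(5) = 7
Step 2: Merge (C+G)(7) + I(14) = 21
Read each symbol's code off the tree from the root (left child = 0, right child = 1).

Codes:
  I: 1 (length 1)
  G: 01 (length 2)
  C: 00 (length 2)
Average code length: 28/21 = 1.3333 bits/symbol


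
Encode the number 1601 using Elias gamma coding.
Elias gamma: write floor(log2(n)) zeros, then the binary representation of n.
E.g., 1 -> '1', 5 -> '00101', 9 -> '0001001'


num_bits = floor(log2(1601)) + 1 = 11
leading_zeros = num_bits - 1 = 10
binary(1601) = 11001000001

Elias gamma(1601) = '0000000000' + '11001000001' = 000000000011001000001 (21 bits)


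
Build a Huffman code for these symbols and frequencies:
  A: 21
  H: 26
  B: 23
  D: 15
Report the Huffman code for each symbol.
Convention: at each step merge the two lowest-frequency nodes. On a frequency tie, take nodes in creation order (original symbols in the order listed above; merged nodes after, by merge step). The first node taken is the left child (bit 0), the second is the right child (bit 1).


Huffman tree construction:
Step 1: Merge D(15) + A(21) = 36
Step 2: Merge B(23) + H(26) = 49
Step 3: Merge (D+A)(36) + (B+H)(49) = 85
Read each symbol's code off the tree from the root (left child = 0, right child = 1).

Codes:
  A: 01 (length 2)
  H: 11 (length 2)
  B: 10 (length 2)
  D: 00 (length 2)
Average code length: 170/85 = 2.0000 bits/symbol


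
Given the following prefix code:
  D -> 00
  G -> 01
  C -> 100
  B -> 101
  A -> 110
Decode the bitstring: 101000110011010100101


Decoding step by step:
Bits 101 -> B
Bits 00 -> D
Bits 01 -> G
Bits 100 -> C
Bits 110 -> A
Bits 101 -> B
Bits 00 -> D
Bits 101 -> B


Decoded message: BDGCABDB


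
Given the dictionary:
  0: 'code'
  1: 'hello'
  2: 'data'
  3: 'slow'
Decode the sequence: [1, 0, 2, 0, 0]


Look up each index in the dictionary:
  1 -> 'hello'
  0 -> 'code'
  2 -> 'data'
  0 -> 'code'
  0 -> 'code'

Decoded: "hello code data code code"


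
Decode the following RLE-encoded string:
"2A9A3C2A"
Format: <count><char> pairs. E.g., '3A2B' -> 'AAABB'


Expanding each <count><char> pair:
  2A -> 'AA'
  9A -> 'AAAAAAAAA'
  3C -> 'CCC'
  2A -> 'AA'

Decoded = AAAAAAAAAAACCCAA


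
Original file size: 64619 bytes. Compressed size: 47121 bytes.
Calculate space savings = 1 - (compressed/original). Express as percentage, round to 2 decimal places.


ratio = compressed/original = 47121/64619 = 0.729213
savings = 1 - ratio = 1 - 0.729213 = 0.270787
as a percentage: 0.270787 * 100 = 27.08%

Space savings = 1 - 47121/64619 = 27.08%


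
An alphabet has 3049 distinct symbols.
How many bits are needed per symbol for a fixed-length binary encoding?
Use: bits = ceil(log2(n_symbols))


log2(3049) = 11.5741
Bracket: 2^11 = 2048 < 3049 <= 2^12 = 4096
So ceil(log2(3049)) = 12

bits = ceil(log2(3049)) = ceil(11.5741) = 12 bits


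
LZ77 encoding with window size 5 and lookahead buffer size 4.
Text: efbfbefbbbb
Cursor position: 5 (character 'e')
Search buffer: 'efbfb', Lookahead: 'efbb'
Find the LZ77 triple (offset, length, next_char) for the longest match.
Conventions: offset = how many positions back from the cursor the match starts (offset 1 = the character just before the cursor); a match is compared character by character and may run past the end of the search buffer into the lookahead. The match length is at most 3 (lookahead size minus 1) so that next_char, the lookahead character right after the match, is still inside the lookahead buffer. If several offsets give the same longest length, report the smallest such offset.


Try each offset into the search buffer:
  offset=1 (pos 4, char 'b'): match length 0
  offset=2 (pos 3, char 'f'): match length 0
  offset=3 (pos 2, char 'b'): match length 0
  offset=4 (pos 1, char 'f'): match length 0
  offset=5 (pos 0, char 'e'): match length 3
Longest match has length 3 at offset 5.
next_char = character at position 5 + 3 = 8 -> 'b'

Best match: offset=5, length=3 (matching 'efb' starting at position 0)
LZ77 triple: (5, 3, 'b')


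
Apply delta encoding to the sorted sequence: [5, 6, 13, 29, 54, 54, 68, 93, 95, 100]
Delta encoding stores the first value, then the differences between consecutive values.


First value: 5
Deltas:
  6 - 5 = 1
  13 - 6 = 7
  29 - 13 = 16
  54 - 29 = 25
  54 - 54 = 0
  68 - 54 = 14
  93 - 68 = 25
  95 - 93 = 2
  100 - 95 = 5


Delta encoded: [5, 1, 7, 16, 25, 0, 14, 25, 2, 5]


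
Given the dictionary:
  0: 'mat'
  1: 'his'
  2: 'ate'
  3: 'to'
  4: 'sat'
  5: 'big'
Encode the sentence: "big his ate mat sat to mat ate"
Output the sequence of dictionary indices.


Look up each word in the dictionary:
  'big' -> 5
  'his' -> 1
  'ate' -> 2
  'mat' -> 0
  'sat' -> 4
  'to' -> 3
  'mat' -> 0
  'ate' -> 2

Encoded: [5, 1, 2, 0, 4, 3, 0, 2]


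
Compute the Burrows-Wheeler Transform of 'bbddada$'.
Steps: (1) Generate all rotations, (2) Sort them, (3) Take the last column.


Rotations (sorted):
  0: $bbddada -> last char: a
  1: a$bbddad -> last char: d
  2: ada$bbdd -> last char: d
  3: bbddada$ -> last char: $
  4: bddada$b -> last char: b
  5: da$bbdda -> last char: a
  6: dada$bbd -> last char: d
  7: ddada$bb -> last char: b


BWT = add$badb


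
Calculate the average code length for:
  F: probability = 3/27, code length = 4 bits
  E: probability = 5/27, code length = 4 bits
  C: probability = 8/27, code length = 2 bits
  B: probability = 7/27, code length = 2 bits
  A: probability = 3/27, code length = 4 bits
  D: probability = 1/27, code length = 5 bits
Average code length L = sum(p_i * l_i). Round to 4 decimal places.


Weighted contributions p_i * l_i:
  F: (3/27) * 4 = 12/27
  E: (5/27) * 4 = 20/27
  C: (8/27) * 2 = 16/27
  B: (7/27) * 2 = 14/27
  A: (3/27) * 4 = 12/27
  D: (1/27) * 5 = 5/27
Sum = (12 + 20 + 16 + 14 + 12 + 5)/27 = 79/27

L = 79/27 = 2.9259 bits/symbol


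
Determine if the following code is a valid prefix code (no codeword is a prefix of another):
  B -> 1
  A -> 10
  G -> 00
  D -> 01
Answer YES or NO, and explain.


Checking each pair (does one codeword prefix another?):
  B='1' vs A='10': prefix -- VIOLATION

NO -- this is NOT a valid prefix code. B (1) is a prefix of A (10).


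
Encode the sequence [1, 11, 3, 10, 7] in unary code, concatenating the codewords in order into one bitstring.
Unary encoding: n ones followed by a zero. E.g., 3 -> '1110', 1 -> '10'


Encode each number as n ones followed by a terminating 0:
  1 -> 10 (2 bits)
  11 -> 111111111110 (12 bits)
  3 -> 1110 (4 bits)
  10 -> 11111111110 (11 bits)
  7 -> 11111110 (8 bits)
Total length = 2 + 12 + 4 + 11 + 8 = 37 bits.

Unary([1, 11, 3, 10, 7]) = 1011111111111011101111111111011111110 (37 bits)


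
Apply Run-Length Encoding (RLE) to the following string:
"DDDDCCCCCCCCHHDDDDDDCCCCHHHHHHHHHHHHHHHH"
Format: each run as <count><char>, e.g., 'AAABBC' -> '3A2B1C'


Scanning runs left to right:
  i=0: run of 'D' x 4 -> '4D'
  i=4: run of 'C' x 8 -> '8C'
  i=12: run of 'H' x 2 -> '2H'
  i=14: run of 'D' x 6 -> '6D'
  i=20: run of 'C' x 4 -> '4C'
  i=24: run of 'H' x 16 -> '16H'

RLE = 4D8C2H6D4C16H


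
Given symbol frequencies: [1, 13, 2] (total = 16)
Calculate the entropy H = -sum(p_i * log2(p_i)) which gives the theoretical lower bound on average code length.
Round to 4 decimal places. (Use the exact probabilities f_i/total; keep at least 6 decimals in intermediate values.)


Per-symbol terms -p_i * log2(p_i) with p_i = f_i/16:
  p = 1/16 = 0.062500: log2(p) = -4.000000, -p*log2(p) = 0.250000
  p = 13/16 = 0.812500: log2(p) = -0.299560, -p*log2(p) = 0.243393
  p = 2/16 = 0.125000: log2(p) = -3.000000, -p*log2(p) = 0.375000
H = 0.250000 + 0.243393 + 0.375000 = 0.868393

H = 0.8684 bits/symbol


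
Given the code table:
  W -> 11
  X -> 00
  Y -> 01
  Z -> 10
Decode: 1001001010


Decoding:
10 -> Z
01 -> Y
00 -> X
10 -> Z
10 -> Z


Result: ZYXZZ


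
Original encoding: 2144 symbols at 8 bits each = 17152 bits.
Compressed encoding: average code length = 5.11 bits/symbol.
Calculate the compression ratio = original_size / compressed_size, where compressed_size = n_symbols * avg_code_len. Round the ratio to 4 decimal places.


original_size = n_symbols * orig_bits = 2144 * 8 = 17152 bits
compressed_size = n_symbols * avg_code_len = 2144 * 5.11 = 10955.84 bits
ratio = original_size / compressed_size = 17152 / 10955.84 = 1.5656

Compression ratio = 1.5656


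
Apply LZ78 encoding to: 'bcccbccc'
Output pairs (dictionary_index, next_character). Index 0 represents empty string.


LZ78 encoding steps:
Dictionary: {0: ''}
Step 1: w='' (idx 0), next='b' -> output (0, 'b'), add 'b' as idx 1
Step 2: w='' (idx 0), next='c' -> output (0, 'c'), add 'c' as idx 2
Step 3: w='c' (idx 2), next='c' -> output (2, 'c'), add 'cc' as idx 3
Step 4: w='b' (idx 1), next='c' -> output (1, 'c'), add 'bc' as idx 4
Step 5: w='cc' (idx 3), end of input -> output (3, '')


Encoded: [(0, 'b'), (0, 'c'), (2, 'c'), (1, 'c'), (3, '')]


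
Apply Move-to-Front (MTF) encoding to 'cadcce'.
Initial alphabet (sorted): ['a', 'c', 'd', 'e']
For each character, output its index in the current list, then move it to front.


MTF encoding:
'c': index 1 in ['a', 'c', 'd', 'e'] -> ['c', 'a', 'd', 'e']
'a': index 1 in ['c', 'a', 'd', 'e'] -> ['a', 'c', 'd', 'e']
'd': index 2 in ['a', 'c', 'd', 'e'] -> ['d', 'a', 'c', 'e']
'c': index 2 in ['d', 'a', 'c', 'e'] -> ['c', 'd', 'a', 'e']
'c': index 0 in ['c', 'd', 'a', 'e'] -> ['c', 'd', 'a', 'e']
'e': index 3 in ['c', 'd', 'a', 'e'] -> ['e', 'c', 'd', 'a']


Output: [1, 1, 2, 2, 0, 3]


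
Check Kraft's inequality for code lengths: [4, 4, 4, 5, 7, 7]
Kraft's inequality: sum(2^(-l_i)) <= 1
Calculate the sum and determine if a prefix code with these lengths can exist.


Sum = 2^(-4) + 2^(-4) + 2^(-4) + 2^(-5) + 2^(-7) + 2^(-7)
    = 0.0625 + 0.0625 + 0.0625 + 0.03125 + 0.0078125 + 0.0078125
    = 30/128 = 0.234375
Since 0.234375 <= 1, Kraft's inequality IS satisfied.
A prefix code with these lengths CAN exist.

Kraft sum = 0.234375. Satisfied.


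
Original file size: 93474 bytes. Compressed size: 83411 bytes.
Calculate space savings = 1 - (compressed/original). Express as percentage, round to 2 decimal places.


ratio = compressed/original = 83411/93474 = 0.892344
savings = 1 - ratio = 1 - 0.892344 = 0.107656
as a percentage: 0.107656 * 100 = 10.77%

Space savings = 1 - 83411/93474 = 10.77%


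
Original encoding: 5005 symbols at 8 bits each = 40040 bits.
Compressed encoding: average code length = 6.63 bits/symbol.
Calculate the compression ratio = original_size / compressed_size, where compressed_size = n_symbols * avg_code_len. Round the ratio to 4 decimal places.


original_size = n_symbols * orig_bits = 5005 * 8 = 40040 bits
compressed_size = n_symbols * avg_code_len = 5005 * 6.63 = 33183.15 bits
ratio = original_size / compressed_size = 40040 / 33183.15 = 1.2066

Compression ratio = 1.2066


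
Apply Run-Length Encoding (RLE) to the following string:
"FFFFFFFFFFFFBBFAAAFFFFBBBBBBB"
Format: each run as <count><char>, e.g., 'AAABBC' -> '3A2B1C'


Scanning runs left to right:
  i=0: run of 'F' x 12 -> '12F'
  i=12: run of 'B' x 2 -> '2B'
  i=14: run of 'F' x 1 -> '1F'
  i=15: run of 'A' x 3 -> '3A'
  i=18: run of 'F' x 4 -> '4F'
  i=22: run of 'B' x 7 -> '7B'

RLE = 12F2B1F3A4F7B


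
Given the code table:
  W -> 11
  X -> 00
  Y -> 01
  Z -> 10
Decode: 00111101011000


Decoding:
00 -> X
11 -> W
11 -> W
01 -> Y
01 -> Y
10 -> Z
00 -> X


Result: XWWYYZX


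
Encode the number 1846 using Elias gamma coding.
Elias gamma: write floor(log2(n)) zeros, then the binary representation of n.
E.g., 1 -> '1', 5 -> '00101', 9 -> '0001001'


num_bits = floor(log2(1846)) + 1 = 11
leading_zeros = num_bits - 1 = 10
binary(1846) = 11100110110

Elias gamma(1846) = '0000000000' + '11100110110' = 000000000011100110110 (21 bits)


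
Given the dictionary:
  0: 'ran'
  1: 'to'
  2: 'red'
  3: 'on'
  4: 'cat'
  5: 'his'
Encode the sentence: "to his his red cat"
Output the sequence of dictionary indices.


Look up each word in the dictionary:
  'to' -> 1
  'his' -> 5
  'his' -> 5
  'red' -> 2
  'cat' -> 4

Encoded: [1, 5, 5, 2, 4]


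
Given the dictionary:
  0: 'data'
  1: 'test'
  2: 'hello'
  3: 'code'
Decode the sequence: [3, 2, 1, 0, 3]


Look up each index in the dictionary:
  3 -> 'code'
  2 -> 'hello'
  1 -> 'test'
  0 -> 'data'
  3 -> 'code'

Decoded: "code hello test data code"


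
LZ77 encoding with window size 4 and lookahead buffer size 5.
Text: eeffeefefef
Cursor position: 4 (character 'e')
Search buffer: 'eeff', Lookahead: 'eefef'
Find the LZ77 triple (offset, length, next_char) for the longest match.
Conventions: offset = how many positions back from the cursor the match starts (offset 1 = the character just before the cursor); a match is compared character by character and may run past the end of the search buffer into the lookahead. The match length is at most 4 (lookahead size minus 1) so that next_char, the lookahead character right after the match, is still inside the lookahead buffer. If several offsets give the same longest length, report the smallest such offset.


Try each offset into the search buffer:
  offset=1 (pos 3, char 'f'): match length 0
  offset=2 (pos 2, char 'f'): match length 0
  offset=3 (pos 1, char 'e'): match length 1
  offset=4 (pos 0, char 'e'): match length 3
Longest match has length 3 at offset 4.
next_char = character at position 4 + 3 = 7 -> 'e'

Best match: offset=4, length=3 (matching 'eef' starting at position 0)
LZ77 triple: (4, 3, 'e')


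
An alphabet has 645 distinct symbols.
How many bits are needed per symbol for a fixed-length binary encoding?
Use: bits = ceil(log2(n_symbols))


log2(645) = 9.3332
Bracket: 2^9 = 512 < 645 <= 2^10 = 1024
So ceil(log2(645)) = 10

bits = ceil(log2(645)) = ceil(9.3332) = 10 bits


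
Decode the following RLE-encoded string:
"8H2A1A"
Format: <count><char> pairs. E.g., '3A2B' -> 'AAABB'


Expanding each <count><char> pair:
  8H -> 'HHHHHHHH'
  2A -> 'AA'
  1A -> 'A'

Decoded = HHHHHHHHAAA


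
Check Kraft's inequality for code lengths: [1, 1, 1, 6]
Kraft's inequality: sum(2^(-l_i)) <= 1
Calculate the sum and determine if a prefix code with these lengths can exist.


Sum = 2^(-1) + 2^(-1) + 2^(-1) + 2^(-6)
    = 0.5 + 0.5 + 0.5 + 0.015625
    = 97/64 = 1.515625
Since 1.515625 > 1, Kraft's inequality is NOT satisfied.
A prefix code with these lengths CANNOT exist.

Kraft sum = 1.515625. Not satisfied.


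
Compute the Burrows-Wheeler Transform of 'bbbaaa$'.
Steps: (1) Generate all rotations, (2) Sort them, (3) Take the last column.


Rotations (sorted):
  0: $bbbaaa -> last char: a
  1: a$bbbaa -> last char: a
  2: aa$bbba -> last char: a
  3: aaa$bbb -> last char: b
  4: baaa$bb -> last char: b
  5: bbaaa$b -> last char: b
  6: bbbaaa$ -> last char: $


BWT = aaabbb$


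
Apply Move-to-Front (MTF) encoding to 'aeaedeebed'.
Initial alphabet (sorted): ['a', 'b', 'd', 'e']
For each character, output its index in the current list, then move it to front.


MTF encoding:
'a': index 0 in ['a', 'b', 'd', 'e'] -> ['a', 'b', 'd', 'e']
'e': index 3 in ['a', 'b', 'd', 'e'] -> ['e', 'a', 'b', 'd']
'a': index 1 in ['e', 'a', 'b', 'd'] -> ['a', 'e', 'b', 'd']
'e': index 1 in ['a', 'e', 'b', 'd'] -> ['e', 'a', 'b', 'd']
'd': index 3 in ['e', 'a', 'b', 'd'] -> ['d', 'e', 'a', 'b']
'e': index 1 in ['d', 'e', 'a', 'b'] -> ['e', 'd', 'a', 'b']
'e': index 0 in ['e', 'd', 'a', 'b'] -> ['e', 'd', 'a', 'b']
'b': index 3 in ['e', 'd', 'a', 'b'] -> ['b', 'e', 'd', 'a']
'e': index 1 in ['b', 'e', 'd', 'a'] -> ['e', 'b', 'd', 'a']
'd': index 2 in ['e', 'b', 'd', 'a'] -> ['d', 'e', 'b', 'a']


Output: [0, 3, 1, 1, 3, 1, 0, 3, 1, 2]


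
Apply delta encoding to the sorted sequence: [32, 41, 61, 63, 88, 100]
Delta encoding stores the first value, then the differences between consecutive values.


First value: 32
Deltas:
  41 - 32 = 9
  61 - 41 = 20
  63 - 61 = 2
  88 - 63 = 25
  100 - 88 = 12


Delta encoded: [32, 9, 20, 2, 25, 12]


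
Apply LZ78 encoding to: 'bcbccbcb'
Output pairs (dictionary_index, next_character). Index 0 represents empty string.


LZ78 encoding steps:
Dictionary: {0: ''}
Step 1: w='' (idx 0), next='b' -> output (0, 'b'), add 'b' as idx 1
Step 2: w='' (idx 0), next='c' -> output (0, 'c'), add 'c' as idx 2
Step 3: w='b' (idx 1), next='c' -> output (1, 'c'), add 'bc' as idx 3
Step 4: w='c' (idx 2), next='b' -> output (2, 'b'), add 'cb' as idx 4
Step 5: w='cb' (idx 4), end of input -> output (4, '')


Encoded: [(0, 'b'), (0, 'c'), (1, 'c'), (2, 'b'), (4, '')]


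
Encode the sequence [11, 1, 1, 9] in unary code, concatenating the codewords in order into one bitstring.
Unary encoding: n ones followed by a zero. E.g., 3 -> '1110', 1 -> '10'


Encode each number as n ones followed by a terminating 0:
  11 -> 111111111110 (12 bits)
  1 -> 10 (2 bits)
  1 -> 10 (2 bits)
  9 -> 1111111110 (10 bits)
Total length = 12 + 2 + 2 + 10 = 26 bits.

Unary([11, 1, 1, 9]) = 11111111111010101111111110 (26 bits)


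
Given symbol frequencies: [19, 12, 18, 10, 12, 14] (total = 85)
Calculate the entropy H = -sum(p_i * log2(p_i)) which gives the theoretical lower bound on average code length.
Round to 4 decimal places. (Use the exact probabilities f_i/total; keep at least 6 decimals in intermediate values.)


Per-symbol terms -p_i * log2(p_i) with p_i = f_i/85:
  p = 19/85 = 0.223529: log2(p) = -2.161463, -p*log2(p) = 0.483151
  p = 12/85 = 0.141176: log2(p) = -2.824428, -p*log2(p) = 0.398743
  p = 18/85 = 0.211765: log2(p) = -2.239466, -p*log2(p) = 0.474240
  p = 10/85 = 0.117647: log2(p) = -3.087463, -p*log2(p) = 0.363231
  p = 12/85 = 0.141176: log2(p) = -2.824428, -p*log2(p) = 0.398743
  p = 14/85 = 0.164706: log2(p) = -2.602036, -p*log2(p) = 0.428571
H = 0.483151 + 0.398743 + 0.474240 + 0.363231 + 0.398743 + 0.428571 = 2.546679

H = 2.5467 bits/symbol


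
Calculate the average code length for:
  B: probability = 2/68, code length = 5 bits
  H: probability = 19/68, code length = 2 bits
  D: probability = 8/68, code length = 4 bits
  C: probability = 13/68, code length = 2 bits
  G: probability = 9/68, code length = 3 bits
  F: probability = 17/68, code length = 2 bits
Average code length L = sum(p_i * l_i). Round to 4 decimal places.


Weighted contributions p_i * l_i:
  B: (2/68) * 5 = 10/68
  H: (19/68) * 2 = 38/68
  D: (8/68) * 4 = 32/68
  C: (13/68) * 2 = 26/68
  G: (9/68) * 3 = 27/68
  F: (17/68) * 2 = 34/68
Sum = (10 + 38 + 32 + 26 + 27 + 34)/68 = 167/68

L = 167/68 = 2.4559 bits/symbol


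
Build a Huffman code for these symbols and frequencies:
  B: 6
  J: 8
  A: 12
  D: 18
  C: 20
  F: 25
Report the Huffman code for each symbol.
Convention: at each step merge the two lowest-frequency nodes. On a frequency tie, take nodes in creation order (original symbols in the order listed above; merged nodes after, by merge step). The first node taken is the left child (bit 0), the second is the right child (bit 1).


Huffman tree construction:
Step 1: Merge B(6) + J(8) = 14
Step 2: Merge A(12) + (B+J)(14) = 26
Step 3: Merge D(18) + C(20) = 38
Step 4: Merge F(25) + (A+(B+J))(26) = 51
Step 5: Merge (D+C)(38) + (F+(A+(B+J)))(51) = 89
Read each symbol's code off the tree from the root (left child = 0, right child = 1).

Codes:
  B: 1110 (length 4)
  J: 1111 (length 4)
  A: 110 (length 3)
  D: 00 (length 2)
  C: 01 (length 2)
  F: 10 (length 2)
Average code length: 218/89 = 2.4494 bits/symbol


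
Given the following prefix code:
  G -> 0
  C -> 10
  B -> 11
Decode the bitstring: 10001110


Decoding step by step:
Bits 10 -> C
Bits 0 -> G
Bits 0 -> G
Bits 11 -> B
Bits 10 -> C


Decoded message: CGGBC


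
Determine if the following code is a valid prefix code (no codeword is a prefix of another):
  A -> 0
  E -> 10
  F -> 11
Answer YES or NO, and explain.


Checking each pair (does one codeword prefix another?):
  A='0' vs E='10': no prefix
  A='0' vs F='11': no prefix
  E='10' vs A='0': no prefix
  E='10' vs F='11': no prefix
  F='11' vs A='0': no prefix
  F='11' vs E='10': no prefix
No violation found over all pairs.

YES -- this is a valid prefix code. No codeword is a prefix of any other codeword.


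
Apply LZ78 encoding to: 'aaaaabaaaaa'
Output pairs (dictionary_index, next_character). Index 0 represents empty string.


LZ78 encoding steps:
Dictionary: {0: ''}
Step 1: w='' (idx 0), next='a' -> output (0, 'a'), add 'a' as idx 1
Step 2: w='a' (idx 1), next='a' -> output (1, 'a'), add 'aa' as idx 2
Step 3: w='aa' (idx 2), next='b' -> output (2, 'b'), add 'aab' as idx 3
Step 4: w='aa' (idx 2), next='a' -> output (2, 'a'), add 'aaa' as idx 4
Step 5: w='aa' (idx 2), end of input -> output (2, '')


Encoded: [(0, 'a'), (1, 'a'), (2, 'b'), (2, 'a'), (2, '')]


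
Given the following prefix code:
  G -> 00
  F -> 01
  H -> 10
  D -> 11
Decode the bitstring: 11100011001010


Decoding step by step:
Bits 11 -> D
Bits 10 -> H
Bits 00 -> G
Bits 11 -> D
Bits 00 -> G
Bits 10 -> H
Bits 10 -> H


Decoded message: DHGDGHH


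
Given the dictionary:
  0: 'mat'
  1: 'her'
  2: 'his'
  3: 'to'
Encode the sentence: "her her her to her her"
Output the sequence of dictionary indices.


Look up each word in the dictionary:
  'her' -> 1
  'her' -> 1
  'her' -> 1
  'to' -> 3
  'her' -> 1
  'her' -> 1

Encoded: [1, 1, 1, 3, 1, 1]


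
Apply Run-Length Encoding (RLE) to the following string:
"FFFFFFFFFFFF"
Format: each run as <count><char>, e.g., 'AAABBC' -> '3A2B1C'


Scanning runs left to right:
  i=0: run of 'F' x 12 -> '12F'

RLE = 12F


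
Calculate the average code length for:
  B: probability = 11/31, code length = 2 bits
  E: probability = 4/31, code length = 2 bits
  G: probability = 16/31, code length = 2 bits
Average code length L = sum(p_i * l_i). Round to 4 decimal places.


Weighted contributions p_i * l_i:
  B: (11/31) * 2 = 22/31
  E: (4/31) * 2 = 8/31
  G: (16/31) * 2 = 32/31
Sum = (22 + 8 + 32)/31 = 62/31

L = 62/31 = 2.0000 bits/symbol


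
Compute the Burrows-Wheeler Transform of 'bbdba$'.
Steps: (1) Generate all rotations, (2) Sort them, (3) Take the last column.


Rotations (sorted):
  0: $bbdba -> last char: a
  1: a$bbdb -> last char: b
  2: ba$bbd -> last char: d
  3: bbdba$ -> last char: $
  4: bdba$b -> last char: b
  5: dba$bb -> last char: b


BWT = abd$bb


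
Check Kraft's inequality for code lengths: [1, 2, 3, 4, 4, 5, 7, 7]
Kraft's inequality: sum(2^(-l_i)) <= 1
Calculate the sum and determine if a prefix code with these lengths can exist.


Sum = 2^(-1) + 2^(-2) + 2^(-3) + 2^(-4) + 2^(-4) + 2^(-5) + 2^(-7) + 2^(-7)
    = 0.5 + 0.25 + 0.125 + 0.0625 + 0.0625 + 0.03125 + 0.0078125 + 0.0078125
    = 134/128 = 1.046875
Since 1.046875 > 1, Kraft's inequality is NOT satisfied.
A prefix code with these lengths CANNOT exist.

Kraft sum = 1.046875. Not satisfied.


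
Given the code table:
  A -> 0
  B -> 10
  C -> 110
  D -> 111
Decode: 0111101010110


Decoding:
0 -> A
111 -> D
10 -> B
10 -> B
10 -> B
110 -> C


Result: ADBBBC


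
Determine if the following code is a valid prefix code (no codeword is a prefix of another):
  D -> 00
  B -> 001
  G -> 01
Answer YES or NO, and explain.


Checking each pair (does one codeword prefix another?):
  D='00' vs B='001': prefix -- VIOLATION

NO -- this is NOT a valid prefix code. D (00) is a prefix of B (001).


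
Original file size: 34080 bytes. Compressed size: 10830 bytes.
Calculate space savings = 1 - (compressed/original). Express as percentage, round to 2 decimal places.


ratio = compressed/original = 10830/34080 = 0.317782
savings = 1 - ratio = 1 - 0.317782 = 0.682218
as a percentage: 0.682218 * 100 = 68.22%

Space savings = 1 - 10830/34080 = 68.22%


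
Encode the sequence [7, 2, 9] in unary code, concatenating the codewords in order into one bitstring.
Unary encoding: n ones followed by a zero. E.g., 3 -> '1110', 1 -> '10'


Encode each number as n ones followed by a terminating 0:
  7 -> 11111110 (8 bits)
  2 -> 110 (3 bits)
  9 -> 1111111110 (10 bits)
Total length = 8 + 3 + 10 = 21 bits.

Unary([7, 2, 9]) = 111111101101111111110 (21 bits)


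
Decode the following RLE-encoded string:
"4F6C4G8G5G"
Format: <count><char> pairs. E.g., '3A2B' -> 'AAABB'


Expanding each <count><char> pair:
  4F -> 'FFFF'
  6C -> 'CCCCCC'
  4G -> 'GGGG'
  8G -> 'GGGGGGGG'
  5G -> 'GGGGG'

Decoded = FFFFCCCCCCGGGGGGGGGGGGGGGGG


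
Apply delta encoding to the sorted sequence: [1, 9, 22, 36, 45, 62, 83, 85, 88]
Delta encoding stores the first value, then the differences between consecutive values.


First value: 1
Deltas:
  9 - 1 = 8
  22 - 9 = 13
  36 - 22 = 14
  45 - 36 = 9
  62 - 45 = 17
  83 - 62 = 21
  85 - 83 = 2
  88 - 85 = 3


Delta encoded: [1, 8, 13, 14, 9, 17, 21, 2, 3]


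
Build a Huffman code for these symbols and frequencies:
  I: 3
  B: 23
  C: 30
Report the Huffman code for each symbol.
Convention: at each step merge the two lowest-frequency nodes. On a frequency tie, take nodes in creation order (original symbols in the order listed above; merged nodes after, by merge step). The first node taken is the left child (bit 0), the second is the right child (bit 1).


Huffman tree construction:
Step 1: Merge I(3) + B(23) = 26
Step 2: Merge (I+B)(26) + C(30) = 56
Read each symbol's code off the tree from the root (left child = 0, right child = 1).

Codes:
  I: 00 (length 2)
  B: 01 (length 2)
  C: 1 (length 1)
Average code length: 82/56 = 1.4643 bits/symbol


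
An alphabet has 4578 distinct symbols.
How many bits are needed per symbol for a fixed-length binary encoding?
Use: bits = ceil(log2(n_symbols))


log2(4578) = 12.1605
Bracket: 2^12 = 4096 < 4578 <= 2^13 = 8192
So ceil(log2(4578)) = 13

bits = ceil(log2(4578)) = ceil(12.1605) = 13 bits


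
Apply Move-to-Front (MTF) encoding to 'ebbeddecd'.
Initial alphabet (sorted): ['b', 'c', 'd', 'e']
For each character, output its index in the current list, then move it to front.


MTF encoding:
'e': index 3 in ['b', 'c', 'd', 'e'] -> ['e', 'b', 'c', 'd']
'b': index 1 in ['e', 'b', 'c', 'd'] -> ['b', 'e', 'c', 'd']
'b': index 0 in ['b', 'e', 'c', 'd'] -> ['b', 'e', 'c', 'd']
'e': index 1 in ['b', 'e', 'c', 'd'] -> ['e', 'b', 'c', 'd']
'd': index 3 in ['e', 'b', 'c', 'd'] -> ['d', 'e', 'b', 'c']
'd': index 0 in ['d', 'e', 'b', 'c'] -> ['d', 'e', 'b', 'c']
'e': index 1 in ['d', 'e', 'b', 'c'] -> ['e', 'd', 'b', 'c']
'c': index 3 in ['e', 'd', 'b', 'c'] -> ['c', 'e', 'd', 'b']
'd': index 2 in ['c', 'e', 'd', 'b'] -> ['d', 'c', 'e', 'b']


Output: [3, 1, 0, 1, 3, 0, 1, 3, 2]


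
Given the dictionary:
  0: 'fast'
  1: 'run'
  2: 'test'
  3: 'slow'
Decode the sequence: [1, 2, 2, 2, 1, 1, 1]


Look up each index in the dictionary:
  1 -> 'run'
  2 -> 'test'
  2 -> 'test'
  2 -> 'test'
  1 -> 'run'
  1 -> 'run'
  1 -> 'run'

Decoded: "run test test test run run run"


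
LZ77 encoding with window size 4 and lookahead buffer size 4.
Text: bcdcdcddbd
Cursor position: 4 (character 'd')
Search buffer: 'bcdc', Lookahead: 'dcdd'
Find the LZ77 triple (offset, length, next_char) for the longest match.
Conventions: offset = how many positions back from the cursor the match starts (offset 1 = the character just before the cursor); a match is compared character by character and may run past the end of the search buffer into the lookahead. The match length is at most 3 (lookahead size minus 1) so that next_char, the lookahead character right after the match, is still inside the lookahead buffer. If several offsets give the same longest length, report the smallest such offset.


Try each offset into the search buffer:
  offset=1 (pos 3, char 'c'): match length 0
  offset=2 (pos 2, char 'd'): match length 3
  offset=3 (pos 1, char 'c'): match length 0
  offset=4 (pos 0, char 'b'): match length 0
Longest match has length 3 at offset 2.
next_char = character at position 4 + 3 = 7 -> 'd'

Best match: offset=2, length=3 (matching 'dcd' starting at position 2)
LZ77 triple: (2, 3, 'd')


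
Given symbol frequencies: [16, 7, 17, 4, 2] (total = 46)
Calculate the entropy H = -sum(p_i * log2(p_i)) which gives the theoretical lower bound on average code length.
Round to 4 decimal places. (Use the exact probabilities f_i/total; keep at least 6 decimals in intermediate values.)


Per-symbol terms -p_i * log2(p_i) with p_i = f_i/46:
  p = 16/46 = 0.347826: log2(p) = -1.523562, -p*log2(p) = 0.529935
  p = 7/46 = 0.152174: log2(p) = -2.716207, -p*log2(p) = 0.413336
  p = 17/46 = 0.369565: log2(p) = -1.436099, -p*log2(p) = 0.530732
  p = 4/46 = 0.086957: log2(p) = -3.523562, -p*log2(p) = 0.306397
  p = 2/46 = 0.043478: log2(p) = -4.523562, -p*log2(p) = 0.196677
H = 0.529935 + 0.413336 + 0.530732 + 0.306397 + 0.196677 = 1.977077

H = 1.9771 bits/symbol


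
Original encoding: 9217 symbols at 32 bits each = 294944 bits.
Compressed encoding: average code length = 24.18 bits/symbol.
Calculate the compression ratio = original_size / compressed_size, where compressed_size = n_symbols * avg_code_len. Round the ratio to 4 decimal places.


original_size = n_symbols * orig_bits = 9217 * 32 = 294944 bits
compressed_size = n_symbols * avg_code_len = 9217 * 24.18 = 222867.06 bits
ratio = original_size / compressed_size = 294944 / 222867.06 = 1.3234

Compression ratio = 1.3234


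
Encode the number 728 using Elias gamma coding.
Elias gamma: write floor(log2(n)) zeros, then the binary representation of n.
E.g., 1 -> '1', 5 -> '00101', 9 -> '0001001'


num_bits = floor(log2(728)) + 1 = 10
leading_zeros = num_bits - 1 = 9
binary(728) = 1011011000

Elias gamma(728) = '000000000' + '1011011000' = 0000000001011011000 (19 bits)


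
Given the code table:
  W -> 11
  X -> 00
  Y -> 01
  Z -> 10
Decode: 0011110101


Decoding:
00 -> X
11 -> W
11 -> W
01 -> Y
01 -> Y


Result: XWWYY


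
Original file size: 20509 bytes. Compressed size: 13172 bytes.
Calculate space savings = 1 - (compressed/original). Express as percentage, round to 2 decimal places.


ratio = compressed/original = 13172/20509 = 0.642255
savings = 1 - ratio = 1 - 0.642255 = 0.357745
as a percentage: 0.357745 * 100 = 35.77%

Space savings = 1 - 13172/20509 = 35.77%


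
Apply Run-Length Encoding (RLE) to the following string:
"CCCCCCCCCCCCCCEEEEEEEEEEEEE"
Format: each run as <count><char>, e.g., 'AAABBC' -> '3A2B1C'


Scanning runs left to right:
  i=0: run of 'C' x 14 -> '14C'
  i=14: run of 'E' x 13 -> '13E'

RLE = 14C13E


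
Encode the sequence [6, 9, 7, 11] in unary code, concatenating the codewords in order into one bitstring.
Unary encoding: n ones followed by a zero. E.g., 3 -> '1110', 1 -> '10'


Encode each number as n ones followed by a terminating 0:
  6 -> 1111110 (7 bits)
  9 -> 1111111110 (10 bits)
  7 -> 11111110 (8 bits)
  11 -> 111111111110 (12 bits)
Total length = 7 + 10 + 8 + 12 = 37 bits.

Unary([6, 9, 7, 11]) = 1111110111111111011111110111111111110 (37 bits)


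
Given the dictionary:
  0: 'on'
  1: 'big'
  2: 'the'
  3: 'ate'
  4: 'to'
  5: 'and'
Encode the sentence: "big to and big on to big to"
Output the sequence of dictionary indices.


Look up each word in the dictionary:
  'big' -> 1
  'to' -> 4
  'and' -> 5
  'big' -> 1
  'on' -> 0
  'to' -> 4
  'big' -> 1
  'to' -> 4

Encoded: [1, 4, 5, 1, 0, 4, 1, 4]


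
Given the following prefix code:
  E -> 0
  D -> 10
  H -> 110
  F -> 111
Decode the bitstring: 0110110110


Decoding step by step:
Bits 0 -> E
Bits 110 -> H
Bits 110 -> H
Bits 110 -> H


Decoded message: EHHH


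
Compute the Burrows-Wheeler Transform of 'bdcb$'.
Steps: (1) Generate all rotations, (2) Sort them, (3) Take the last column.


Rotations (sorted):
  0: $bdcb -> last char: b
  1: b$bdc -> last char: c
  2: bdcb$ -> last char: $
  3: cb$bd -> last char: d
  4: dcb$b -> last char: b


BWT = bc$db


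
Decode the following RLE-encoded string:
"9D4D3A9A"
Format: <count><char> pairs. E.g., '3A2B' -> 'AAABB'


Expanding each <count><char> pair:
  9D -> 'DDDDDDDDD'
  4D -> 'DDDD'
  3A -> 'AAA'
  9A -> 'AAAAAAAAA'

Decoded = DDDDDDDDDDDDDAAAAAAAAAAAA


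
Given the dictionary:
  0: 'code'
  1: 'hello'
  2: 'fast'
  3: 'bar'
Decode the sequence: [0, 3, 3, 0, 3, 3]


Look up each index in the dictionary:
  0 -> 'code'
  3 -> 'bar'
  3 -> 'bar'
  0 -> 'code'
  3 -> 'bar'
  3 -> 'bar'

Decoded: "code bar bar code bar bar"


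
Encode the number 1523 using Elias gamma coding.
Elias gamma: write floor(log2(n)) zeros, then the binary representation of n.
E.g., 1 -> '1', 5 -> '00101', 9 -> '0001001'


num_bits = floor(log2(1523)) + 1 = 11
leading_zeros = num_bits - 1 = 10
binary(1523) = 10111110011

Elias gamma(1523) = '0000000000' + '10111110011' = 000000000010111110011 (21 bits)


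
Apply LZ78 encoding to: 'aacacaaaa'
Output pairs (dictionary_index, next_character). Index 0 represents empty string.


LZ78 encoding steps:
Dictionary: {0: ''}
Step 1: w='' (idx 0), next='a' -> output (0, 'a'), add 'a' as idx 1
Step 2: w='a' (idx 1), next='c' -> output (1, 'c'), add 'ac' as idx 2
Step 3: w='ac' (idx 2), next='a' -> output (2, 'a'), add 'aca' as idx 3
Step 4: w='a' (idx 1), next='a' -> output (1, 'a'), add 'aa' as idx 4
Step 5: w='a' (idx 1), end of input -> output (1, '')


Encoded: [(0, 'a'), (1, 'c'), (2, 'a'), (1, 'a'), (1, '')]


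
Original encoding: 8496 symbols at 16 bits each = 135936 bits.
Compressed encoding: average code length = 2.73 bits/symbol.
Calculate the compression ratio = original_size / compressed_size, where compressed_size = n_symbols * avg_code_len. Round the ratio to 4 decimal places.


original_size = n_symbols * orig_bits = 8496 * 16 = 135936 bits
compressed_size = n_symbols * avg_code_len = 8496 * 2.73 = 23194.08 bits
ratio = original_size / compressed_size = 135936 / 23194.08 = 5.8608

Compression ratio = 5.8608
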